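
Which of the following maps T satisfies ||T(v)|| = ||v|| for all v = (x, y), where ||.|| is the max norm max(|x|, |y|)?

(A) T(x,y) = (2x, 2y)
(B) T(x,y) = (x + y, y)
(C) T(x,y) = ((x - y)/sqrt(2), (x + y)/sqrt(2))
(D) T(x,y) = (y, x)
D

A transformation preserves a norm if ||T(v)|| = ||v|| for every v; a single vector where the norm changes rules an option out.

(A) T(x,y) = (2x, 2y): v = (1, 0) has norm max(|1|, |0|) = 1, but T(v) = (2, 0) has norm 2 -- not preserved.
(B) T(x,y) = (x + y, y): v = (1, 1) has norm max(|1|, |1|) = 1, but T(v) = (2, 1) has norm 2 -- not preserved.
(C) T(x,y) = ((x - y)/sqrt(2), (x + y)/sqrt(2)): v = (1, 0) has norm max(|1|, |0|) = 1, but T(v) = (sqrt(2)/2, sqrt(2)/2) has norm sqrt(2)/2 -- not preserved.
(D) T(x,y) = (y, x): preserves the norm -- it only permutes the coordinates and/or flips signs, which leaves max(|x|, |y|) unchanged.

Therefore the answer is (D).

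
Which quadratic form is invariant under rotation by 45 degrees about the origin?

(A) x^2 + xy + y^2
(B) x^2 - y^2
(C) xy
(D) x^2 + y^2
D

Rotation by 45 degrees sends (x, y) to (sqrt(2)x/2 - sqrt(2)y/2, sqrt(2)x/2 + sqrt(2)y/2).
Substitute the transformed coordinates into each option and compare with the original:
(A) x^2 + xy + y^2  ->  (sqrt(2)x/2 - sqrt(2)y/2)^2 + (sqrt(2)x/2 - sqrt(2)y/2)(sqrt(2)x/2 + sqrt(2)y/2) + (sqrt(2)x/2 + sqrt(2)y/2)^2 = 3x^2/2 + y^2/2   [differs from x^2 + xy + y^2: not invariant]
(B) x^2 - y^2  ->  (sqrt(2)x/2 - sqrt(2)y/2)^2 - (sqrt(2)x/2 + sqrt(2)y/2)^2 = -2xy   [differs from x^2 - y^2: not invariant]
(C) xy  ->  (sqrt(2)x/2 - sqrt(2)y/2)(sqrt(2)x/2 + sqrt(2)y/2) = x^2/2 - y^2/2   [differs from xy: not invariant]
(D) x^2 + y^2  ->  (sqrt(2)x/2 - sqrt(2)y/2)^2 + (sqrt(2)x/2 + sqrt(2)y/2)^2 = x^2 + y^2   [equals x^2 + y^2: invariant]

Only option (D), x^2 + y^2, is unchanged by the transformation.
x^2 + y^2 is the squared distance from the origin, which rotations preserve.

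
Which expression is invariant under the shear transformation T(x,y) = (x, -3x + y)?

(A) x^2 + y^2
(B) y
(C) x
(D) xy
C

Under the shear T(x,y) = (x, -3x + y):
Substitute the transformed coordinates into each option and compare with the original:
(A) x^2 + y^2  ->  (x)^2 + (-3x + y)^2 = 10x^2 - 6xy + y^2   [differs from x^2 + y^2: not invariant]
(B) y  ->  (-3x + y) = -3x + y   [differs from y: not invariant]
(C) x  ->  (x) = x   [equals x: invariant]
(D) xy  ->  (x)(-3x + y) = -3x^2 + xy   [differs from xy: not invariant]

Only option (C), x, is unchanged by the transformation.
A vertical shear moves points parallel to the y-axis, so the x-coordinate (and any function of x alone) is unchanged.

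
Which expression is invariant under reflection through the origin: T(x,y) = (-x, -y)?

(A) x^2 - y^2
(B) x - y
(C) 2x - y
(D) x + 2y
A

The map is reflection through the origin: T(x,y) = (-x, -y).
Substitute the transformed coordinates into each option and compare with the original:
(A) x^2 - y^2  ->  (-x)^2 - (-y)^2 = x^2 - y^2   [equals x^2 - y^2: invariant]
(B) x - y  ->  (-x) - (-y) = -x + y   [differs from x - y: not invariant]
(C) 2x - y  ->  2(-x) - (-y) = -2x + y   [differs from 2x - y: not invariant]
(D) x + 2y  ->  (-x) + 2(-y) = -x - 2y   [differs from x + 2y: not invariant]

Only option (A), x^2 - y^2, is unchanged by the transformation.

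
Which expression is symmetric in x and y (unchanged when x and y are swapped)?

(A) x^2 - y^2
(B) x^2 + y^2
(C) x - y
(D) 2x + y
B

A symmetric expression is unchanged when the variables are permuted; here the transformation to test is the swap (x, y) -> (y, x).
Substitute the transformed coordinates into each option and compare with the original:
(A) x^2 - y^2  ->  (y)^2 - (x)^2 = -x^2 + y^2   [differs from x^2 - y^2: not invariant]
(B) x^2 + y^2  ->  (y)^2 + (x)^2 = x^2 + y^2   [equals x^2 + y^2: invariant]
(C) x - y  ->  (y) - (x) = -x + y   [differs from x - y: not invariant]
(D) 2x + y  ->  2(y) + (x) = x + 2y   [differs from 2x + y: not invariant]

Only option (B), x^2 + y^2, is unchanged by the transformation.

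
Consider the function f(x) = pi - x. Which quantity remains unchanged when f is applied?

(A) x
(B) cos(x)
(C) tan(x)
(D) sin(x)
D

For f(x) = pi - x:
sin(pi - x) = sin(x), so sine is invariant under this transformation.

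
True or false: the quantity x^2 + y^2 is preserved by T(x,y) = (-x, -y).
True

Substitute T(x,y) = (-x, -y) into the expression and compare with the original.

Original: x^2 + y^2
After applying T: (-x)^2 + (-y)^2 = x^2 + y^2

This is identical to the original x^2 + y^2, so the expression is invariant.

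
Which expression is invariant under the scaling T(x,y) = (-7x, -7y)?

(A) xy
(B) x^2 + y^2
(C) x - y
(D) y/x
D

Under the uniform scaling T(x,y) = (-7x, -7y):
Substitute the transformed coordinates into each option and compare with the original:
(A) xy  ->  (-7x)(-7y) = 49xy   [differs from xy: not invariant]
(B) x^2 + y^2  ->  (-7x)^2 + (-7y)^2 = 49x^2 + 49y^2   [differs from x^2 + y^2: not invariant]
(C) x - y  ->  (-7x) - (-7y) = -7x + 7y   [differs from x - y: not invariant]
(D) y/x  ->  (-7y)/(-7x) = y/x   [equals y/x: invariant]

Only option (D), y/x, is unchanged by the transformation.
The common factor -7 cancels in a ratio of coordinates, while sums, products and sums of squares pick up factors of -7 or 49.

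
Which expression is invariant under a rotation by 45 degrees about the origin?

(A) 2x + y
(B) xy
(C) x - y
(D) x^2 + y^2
D

A rotation by 45 degrees sends (x, y) to (sqrt(2)x/2 - sqrt(2)y/2, sqrt(2)x/2 + sqrt(2)y/2).
Substitute the transformed coordinates into each option and compare with the original:
(A) 2x + y  ->  2(sqrt(2)x/2 - sqrt(2)y/2) + (sqrt(2)x/2 + sqrt(2)y/2) = 3sqrt(2)x/2 - sqrt(2)y/2   [differs from 2x + y: not invariant]
(B) xy  ->  (sqrt(2)x/2 - sqrt(2)y/2)(sqrt(2)x/2 + sqrt(2)y/2) = x^2/2 - y^2/2   [differs from xy: not invariant]
(C) x - y  ->  (sqrt(2)x/2 - sqrt(2)y/2) - (sqrt(2)x/2 + sqrt(2)y/2) = -sqrt(2)y   [differs from x - y: not invariant]
(D) x^2 + y^2  ->  (sqrt(2)x/2 - sqrt(2)y/2)^2 + (sqrt(2)x/2 + sqrt(2)y/2)^2 = x^2 + y^2   [equals x^2 + y^2: invariant]

Only option (D), x^2 + y^2, is unchanged by the transformation.
Geometrically, x^2 + y^2 is the squared distance from the origin, which every rotation about the origin preserves.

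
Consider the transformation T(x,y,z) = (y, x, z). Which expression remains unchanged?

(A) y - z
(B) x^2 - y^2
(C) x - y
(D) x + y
D

Apply T(x,y,z) = (y, x, z) to each option, i.e. replace (x, y, z) by the transformed coordinates.
Substitute the transformed coordinates into each option and compare with the original:
(A) y - z  ->  (x) - (z) = x - z   [differs from y - z: not invariant]
(B) x^2 - y^2  ->  (y)^2 - (x)^2 = -x^2 + y^2   [differs from x^2 - y^2: not invariant]
(C) x - y  ->  (y) - (x) = -x + y   [differs from x - y: not invariant]
(D) x + y  ->  (y) + (x) = x + y   [equals x + y: invariant]

Only option (D), x + y, is unchanged by the transformation.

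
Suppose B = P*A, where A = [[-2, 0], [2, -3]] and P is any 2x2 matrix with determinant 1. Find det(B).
6

By the multiplicative property of determinants, det(B) = det(P*A) = det(P) * det(A) = det(A),
so the determinant is invariant under multiplication by any determinant-1 matrix; we just need det(A).

det(A) = (-2)(-3) - (0)(2) = 6 - 0 = 6

Therefore det(B) = 1 * 6 = 6.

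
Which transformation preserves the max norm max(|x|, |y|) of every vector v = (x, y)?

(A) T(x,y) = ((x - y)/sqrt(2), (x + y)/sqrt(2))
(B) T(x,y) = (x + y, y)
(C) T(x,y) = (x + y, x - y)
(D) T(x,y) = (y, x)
D

A transformation preserves a norm if ||T(v)|| = ||v|| for every v; a single vector where the norm changes rules an option out.

(A) T(x,y) = ((x - y)/sqrt(2), (x + y)/sqrt(2)): v = (1, 0) has norm max(|1|, |0|) = 1, but T(v) = (sqrt(2)/2, sqrt(2)/2) has norm sqrt(2)/2 -- not preserved.
(B) T(x,y) = (x + y, y): v = (1, 1) has norm max(|1|, |1|) = 1, but T(v) = (2, 1) has norm 2 -- not preserved.
(C) T(x,y) = (x + y, x - y): v = (1, 1) has norm max(|1|, |1|) = 1, but T(v) = (2, 0) has norm 2 -- not preserved.
(D) T(x,y) = (y, x): preserves the norm -- it only permutes the coordinates and/or flips signs, which leaves max(|x|, |y|) unchanged.

Therefore the answer is (D).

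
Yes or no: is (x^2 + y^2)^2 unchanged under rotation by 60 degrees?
Yes

Applying rotation by 60 degrees: x' = x*cos(60 degrees) - y*sin(60 degrees) = x/2 - sqrt(3)y/2, y' = x*sin(60 degrees) + y*cos(60 degrees) = sqrt(3)x/2 + y/2

Substituting into (x^2 + y^2)^2:
((x/2 - sqrt(3)y/2)^2 + (sqrt(3)x/2 + y/2)^2)^2
= x^4 + 2x^2y^2 + y^4 = (x^2 + y^2)^2

This equals the original expression (x^2 + y^2)^2, so it IS invariant.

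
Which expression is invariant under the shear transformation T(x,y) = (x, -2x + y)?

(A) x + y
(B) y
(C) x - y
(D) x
D

Under the shear T(x,y) = (x, -2x + y):
Substitute the transformed coordinates into each option and compare with the original:
(A) x + y  ->  (x) + (-2x + y) = -x + y   [differs from x + y: not invariant]
(B) y  ->  (-2x + y) = -2x + y   [differs from y: not invariant]
(C) x - y  ->  (x) - (-2x + y) = 3x - y   [differs from x - y: not invariant]
(D) x  ->  (x) = x   [equals x: invariant]

Only option (D), x, is unchanged by the transformation.
A vertical shear moves points parallel to the y-axis, so the x-coordinate (and any function of x alone) is unchanged.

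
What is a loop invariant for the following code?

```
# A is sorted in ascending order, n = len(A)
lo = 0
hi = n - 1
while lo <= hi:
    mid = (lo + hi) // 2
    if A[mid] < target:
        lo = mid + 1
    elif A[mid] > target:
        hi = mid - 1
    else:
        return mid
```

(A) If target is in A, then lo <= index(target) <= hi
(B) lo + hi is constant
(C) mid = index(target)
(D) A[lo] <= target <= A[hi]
A

A loop invariant must hold before the first iteration and be re-established by every execution of the body.

(A) If target is in A, then lo <= index(target) <= hi: Before the loop [lo, hi] = [0, n-1] covers every index. When A[mid] < target, sortedness puts target strictly to the right of mid, so setting lo = mid + 1 keeps index(target) in [lo, hi]; symmetrically for hi = mid - 1. Hence 'if target is in A then lo <= index(target) <= hi' holds after every iteration, and when lo > hi it proves target is absent.

The other options fail:
(B) lo + hi is constant: each iteration moves exactly one of lo, hi, so lo + hi changes (e.g. 0 + (n-1) becomes (mid+1) + (n-1)).
(C) mid = index(target): mid is just the current probe; it equals index(target) only on the iteration that returns.
(D) A[lo] <= target <= A[hi]: fails when target is not in A (e.g. target < A[0] already violates it before the loop), so it is not maintained in general.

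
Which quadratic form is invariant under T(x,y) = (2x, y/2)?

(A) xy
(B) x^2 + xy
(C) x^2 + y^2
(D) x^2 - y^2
A

T multiplies x by 2 and divides y by 2.
Substitute the transformed coordinates into each option and compare with the original:
(A) xy  ->  (2x)(y/2) = xy   [equals xy: invariant]
(B) x^2 + xy  ->  (2x)^2 + (2x)(y/2) = 4x^2 + xy   [differs from x^2 + xy: not invariant]
(C) x^2 + y^2  ->  (2x)^2 + (y/2)^2 = 4x^2 + y^2/4   [differs from x^2 + y^2: not invariant]
(D) x^2 - y^2  ->  (2x)^2 - (y/2)^2 = 4x^2 - y^2/4   [differs from x^2 - y^2: not invariant]

Only option (A), xy, is unchanged by the transformation.
The factors 2 and 1/2 cancel only in the pure product xy.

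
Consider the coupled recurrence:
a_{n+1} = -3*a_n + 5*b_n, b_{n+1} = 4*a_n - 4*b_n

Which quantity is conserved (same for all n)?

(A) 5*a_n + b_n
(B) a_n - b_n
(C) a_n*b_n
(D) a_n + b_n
D

Replace a_n by a_{n+1} = -3*a_n + 5*b_n and b_n by b_{n+1} = 4*a_n - 4*b_n in each option and simplify:
(A) 5*a_n + b_n  ->  5*(-3*a_n + 5*b_n) + (4*a_n - 4*b_n) = -11*a_n + 21*b_n   [not conserved]
(B) a_n - b_n  ->  (-3*a_n + 5*b_n) - (4*a_n - 4*b_n) = -7*a_n + 9*b_n   [not conserved]
(C) a_n*b_n  ->  (-3*a_n + 5*b_n)*(4*a_n - 4*b_n) = -12*a_n^2 + 32*a_n*b_n - 20*b_n^2   [not conserved]
(D) a_n + b_n  ->  (-3*a_n + 5*b_n) + (4*a_n - 4*b_n) = a_n + b_n   [conserved]

Only (D) a_n + b_n returns to itself after one step, so it is the conserved quantity.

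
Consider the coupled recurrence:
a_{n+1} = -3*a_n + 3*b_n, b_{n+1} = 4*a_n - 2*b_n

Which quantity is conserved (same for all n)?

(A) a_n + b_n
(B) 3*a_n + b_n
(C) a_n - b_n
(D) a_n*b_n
A

Replace a_n by a_{n+1} = -3*a_n + 3*b_n and b_n by b_{n+1} = 4*a_n - 2*b_n in each option and simplify:
(A) a_n + b_n  ->  (-3*a_n + 3*b_n) + (4*a_n - 2*b_n) = a_n + b_n   [conserved]
(B) 3*a_n + b_n  ->  3*(-3*a_n + 3*b_n) + (4*a_n - 2*b_n) = -5*a_n + 7*b_n   [not conserved]
(C) a_n - b_n  ->  (-3*a_n + 3*b_n) - (4*a_n - 2*b_n) = -7*a_n + 5*b_n   [not conserved]
(D) a_n*b_n  ->  (-3*a_n + 3*b_n)*(4*a_n - 2*b_n) = -12*a_n^2 + 18*a_n*b_n - 6*b_n^2   [not conserved]

Only (A) a_n + b_n returns to itself after one step, so it is the conserved quantity.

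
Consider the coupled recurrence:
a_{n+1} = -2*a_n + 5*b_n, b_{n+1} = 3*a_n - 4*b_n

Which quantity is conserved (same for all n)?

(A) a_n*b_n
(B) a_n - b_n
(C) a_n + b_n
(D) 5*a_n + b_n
C

Replace a_n by a_{n+1} = -2*a_n + 5*b_n and b_n by b_{n+1} = 3*a_n - 4*b_n in each option and simplify:
(A) a_n*b_n  ->  (-2*a_n + 5*b_n)*(3*a_n - 4*b_n) = -6*a_n^2 + 23*a_n*b_n - 20*b_n^2   [not conserved]
(B) a_n - b_n  ->  (-2*a_n + 5*b_n) - (3*a_n - 4*b_n) = -5*a_n + 9*b_n   [not conserved]
(C) a_n + b_n  ->  (-2*a_n + 5*b_n) + (3*a_n - 4*b_n) = a_n + b_n   [conserved]
(D) 5*a_n + b_n  ->  5*(-2*a_n + 5*b_n) + (3*a_n - 4*b_n) = -7*a_n + 21*b_n   [not conserved]

Only (C) a_n + b_n returns to itself after one step, so it is the conserved quantity.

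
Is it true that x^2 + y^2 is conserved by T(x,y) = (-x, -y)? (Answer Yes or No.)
Yes

Substitute T(x,y) = (-x, -y) into the expression and compare with the original.

Original: x^2 + y^2
After applying T: (-x)^2 + (-y)^2 = x^2 + y^2

This is identical to the original x^2 + y^2, so the expression is invariant.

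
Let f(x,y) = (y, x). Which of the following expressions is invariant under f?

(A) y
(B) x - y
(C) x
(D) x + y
D

For f(x,y) = (y, x):
After applying f: x' = y, y' = x. So x' + y' = y + x = x + y.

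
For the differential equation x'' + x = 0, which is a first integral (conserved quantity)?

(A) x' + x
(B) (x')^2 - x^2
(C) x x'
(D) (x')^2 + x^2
D

A first integral I satisfies dI/dt = 0 along every solution. Differentiate each option and use the equation of motion:
(A) d/dt[x' + x] = x'' + x' = -x + x', not identically 0
(B) d/dt[(x')^2 - x^2] = 2x'x'' - 2x x' = -4x x', not identically 0
(C) d/dt[x x'] = (x')^2 + x x'' = (x')^2 - x^2, not identically 0
(D) d/dt[(x')^2 + x^2] = 2x'x'' + 2x x' = 2x'(-x) + 2x x' = 0

Only (D) has zero time-derivative. So the energy-like quantity (x')^2 + x^2 is the first integral.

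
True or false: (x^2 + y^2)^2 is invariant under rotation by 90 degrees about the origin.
True

Applying rotation by 90 degrees: x' = x*cos(90 degrees) - y*sin(90 degrees) = -y, y' = x*sin(90 degrees) + y*cos(90 degrees) = x

Substituting into (x^2 + y^2)^2:
((-y)^2 + (x)^2)^2
= x^4 + 2x^2y^2 + y^4 = (x^2 + y^2)^2

This equals the original expression (x^2 + y^2)^2, so it IS invariant.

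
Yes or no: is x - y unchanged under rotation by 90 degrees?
No

Applying rotation by 90 degrees: x' = x*cos(90 degrees) - y*sin(90 degrees) = -y, y' = x*sin(90 degrees) + y*cos(90 degrees) = x

Substituting into x - y:
(-y) - (x)
= -x - y

This differs from the original expression x - y, so it is NOT invariant.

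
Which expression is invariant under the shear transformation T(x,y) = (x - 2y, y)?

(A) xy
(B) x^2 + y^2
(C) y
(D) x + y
C

Under the shear T(x,y) = (x - 2y, y):
Substitute the transformed coordinates into each option and compare with the original:
(A) xy  ->  (x - 2y)(y) = xy - 2y^2   [differs from xy: not invariant]
(B) x^2 + y^2  ->  (x - 2y)^2 + (y)^2 = x^2 - 4xy + 5y^2   [differs from x^2 + y^2: not invariant]
(C) y  ->  (y) = y   [equals y: invariant]
(D) x + y  ->  (x - 2y) + (y) = x - y   [differs from x + y: not invariant]

Only option (C), y, is unchanged by the transformation.
A horizontal shear moves points parallel to the x-axis, so the y-coordinate (and any function of y alone) is unchanged.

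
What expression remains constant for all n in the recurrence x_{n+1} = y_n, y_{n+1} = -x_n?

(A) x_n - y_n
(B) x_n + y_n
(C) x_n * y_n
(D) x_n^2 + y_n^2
D

For the recurrence x_{n+1} = y_n, y_{n+1} = -x_n:

x_{n+1}^2 + y_{n+1}^2 = y_n^2 + (-x_n)^2 = x_n^2 + y_n^2
The sum of squares is conserved (like energy in a harmonic oscillator).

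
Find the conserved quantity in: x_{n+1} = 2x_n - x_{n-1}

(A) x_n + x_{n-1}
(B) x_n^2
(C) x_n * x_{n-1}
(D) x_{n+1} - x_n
D

For the recurrence x_{n+1} = 2x_n - x_{n-1}:

If x_{n+1} = 2x_n - x_{n-1}, then:
x_{n+1} - x_n = x_n - x_{n-1}
The first difference is constant throughout the sequence.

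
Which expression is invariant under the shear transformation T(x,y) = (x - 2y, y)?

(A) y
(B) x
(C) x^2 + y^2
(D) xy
A

Under the shear T(x,y) = (x - 2y, y):
Substitute the transformed coordinates into each option and compare with the original:
(A) y  ->  (y) = y   [equals y: invariant]
(B) x  ->  (x - 2y) = x - 2y   [differs from x: not invariant]
(C) x^2 + y^2  ->  (x - 2y)^2 + (y)^2 = x^2 - 4xy + 5y^2   [differs from x^2 + y^2: not invariant]
(D) xy  ->  (x - 2y)(y) = xy - 2y^2   [differs from xy: not invariant]

Only option (A), y, is unchanged by the transformation.
A horizontal shear moves points parallel to the x-axis, so the y-coordinate (and any function of y alone) is unchanged.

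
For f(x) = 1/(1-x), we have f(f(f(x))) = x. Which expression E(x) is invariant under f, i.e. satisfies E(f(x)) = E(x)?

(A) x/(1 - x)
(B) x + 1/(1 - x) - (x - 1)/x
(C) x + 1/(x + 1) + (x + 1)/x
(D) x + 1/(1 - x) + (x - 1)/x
D

Replace x by f(x) = 1/(1 - x) in each option and simplify. As a quick numerical cross-check, also compare E(3) with E(f(3)) = E(-1/2).

(A) x/(1 - x)  ->  (1/(1 - x))/(1 - (1/(1 - x))) = -1/x; check: E(3) = -3/2 but E(-1/2) = -1/3.   [not invariant]
(B) x + 1/(1 - x) - (x - 1)/x  ->  (1/(1 - x)) + 1/(1 - (1/(1 - x))) - ((1/(1 - x)) - 1)/(1/(1 - x)) = (x^2(1 - x) - x + (x - 1)^2)/(x(x - 1)); check: E(3) = 11/6 but E(-1/2) = -17/6.   [not invariant]
(C) x + 1/(x + 1) + (x + 1)/x  ->  (1/(1 - x)) + 1/((1/(1 - x)) + 1) + ((1/(1 - x)) + 1)/(1/(1 - x)) = (-x^3 + 6x^2 - 11x + 7)/(x^2 - 3x + 2); check: E(3) = 55/12 but E(-1/2) = 1/2.   [not invariant]
(D) x + 1/(1 - x) + (x - 1)/x  ->  (1/(1 - x)) + 1/(1 - (1/(1 - x))) + ((1/(1 - x)) - 1)/(1/(1 - x)), which simplifies back to x + 1/(1 - x) + (x - 1)/x; check: E(3) = 19/6, E(-1/2) = 19/6.   [invariant]

Only (D) is unchanged. Indeed f(f(x)) = 1/(1 - 1/(1-x)) = (1-x)/(-x) = (x-1)/x, so E(x) = x + f(x) + f(f(x)) is the sum over the whole 3-cycle; applying f just permutes the three terms cyclically (x -> f(x) -> f(f(x)) -> x), leaving the sum unchanged.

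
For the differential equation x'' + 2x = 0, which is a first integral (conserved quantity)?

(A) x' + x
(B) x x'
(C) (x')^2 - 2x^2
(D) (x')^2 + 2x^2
D

A first integral I satisfies dI/dt = 0 along every solution. Differentiate each option and use the equation of motion:
(A) d/dt[x' + x] = x'' + x' = -2x + x', not identically 0
(B) d/dt[x x'] = (x')^2 + x x'' = (x')^2 - 2x^2, not identically 0
(C) d/dt[(x')^2 - 2x^2] = 2x'x'' - 4x x' = -8x x', not identically 0
(D) d/dt[(x')^2 + 2x^2] = 2x'x'' + 4x x' = 2x'(-2x) + 4x x' = 0

Only (D) has zero time-derivative. So the energy-like quantity (x')^2 + 2x^2 is the first integral.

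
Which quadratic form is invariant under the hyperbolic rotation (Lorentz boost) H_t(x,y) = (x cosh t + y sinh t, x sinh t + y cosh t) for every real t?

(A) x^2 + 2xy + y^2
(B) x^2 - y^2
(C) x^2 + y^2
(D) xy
B

Write x' = x cosh t + y sinh t, y' = x sinh t + y cosh t and substitute into each option:
(A) x^2 + 2xy + y^2: (x' + y')^2 with x' + y' = (x + y)(cosh t + sinh t) = (x + y)e^t, so it becomes (x + y)^2 e^(2t)   [not invariant for t != 0]
(B) x^2 - y^2: (x cosh t + y sinh t)^2 - (x sinh t + y cosh t)^2 = x^2(cosh^2 t - sinh^2 t) + 2xy(cosh t sinh t - sinh t cosh t) + y^2(sinh^2 t - cosh^2 t) = x^2 - y^2   [invariant, using cosh^2 t - sinh^2 t = 1]
(C) x^2 + y^2: (x cosh t + y sinh t)^2 + (x sinh t + y cosh t)^2 = (x^2 + y^2)(cosh^2 t + sinh^2 t) + 4xy sinh t cosh t = (x^2 + y^2) cosh 2t + 2xy sinh 2t   [not invariant for t != 0]
(D) xy: (x cosh t + y sinh t)(x sinh t + y cosh t) = xy(cosh^2 t + sinh^2 t) + (x^2 + y^2) sinh t cosh t = xy cosh 2t + (x^2 + y^2)(sinh 2t)/2   [not invariant for t != 0]

Only (B) x^2 - y^2 is unchanged; it is the Minkowski form preserved by Lorentz boosts, just as x^2 + y^2 is preserved by ordinary rotations.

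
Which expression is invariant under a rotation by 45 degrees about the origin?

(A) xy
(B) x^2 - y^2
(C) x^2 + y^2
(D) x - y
C

A rotation by 45 degrees sends (x, y) to (sqrt(2)x/2 - sqrt(2)y/2, sqrt(2)x/2 + sqrt(2)y/2).
Substitute the transformed coordinates into each option and compare with the original:
(A) xy  ->  (sqrt(2)x/2 - sqrt(2)y/2)(sqrt(2)x/2 + sqrt(2)y/2) = x^2/2 - y^2/2   [differs from xy: not invariant]
(B) x^2 - y^2  ->  (sqrt(2)x/2 - sqrt(2)y/2)^2 - (sqrt(2)x/2 + sqrt(2)y/2)^2 = -2xy   [differs from x^2 - y^2: not invariant]
(C) x^2 + y^2  ->  (sqrt(2)x/2 - sqrt(2)y/2)^2 + (sqrt(2)x/2 + sqrt(2)y/2)^2 = x^2 + y^2   [equals x^2 + y^2: invariant]
(D) x - y  ->  (sqrt(2)x/2 - sqrt(2)y/2) - (sqrt(2)x/2 + sqrt(2)y/2) = -sqrt(2)y   [differs from x - y: not invariant]

Only option (C), x^2 + y^2, is unchanged by the transformation.
Geometrically, x^2 + y^2 is the squared distance from the origin, which every rotation about the origin preserves.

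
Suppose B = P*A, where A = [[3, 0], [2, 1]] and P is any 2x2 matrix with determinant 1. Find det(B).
3

By the multiplicative property of determinants, det(B) = det(P*A) = det(P) * det(A) = det(A),
so the determinant is invariant under multiplication by any determinant-1 matrix; we just need det(A).

det(A) = (3)(1) - (0)(2) = 3 - 0 = 3

Therefore det(B) = 1 * 3 = 3.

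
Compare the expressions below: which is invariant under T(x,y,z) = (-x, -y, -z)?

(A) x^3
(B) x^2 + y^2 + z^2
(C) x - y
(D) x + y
B

Apply T(x,y,z) = (-x, -y, -z) to each option, i.e. replace (x, y, z) by the transformed coordinates.
Substitute the transformed coordinates into each option and compare with the original:
(A) x^3  ->  (-x)^3 = -x^3   [differs from x^3: not invariant]
(B) x^2 + y^2 + z^2  ->  (-x)^2 + (-y)^2 + (-z)^2 = x^2 + y^2 + z^2   [equals x^2 + y^2 + z^2: invariant]
(C) x - y  ->  (-x) - (-y) = -x + y   [differs from x - y: not invariant]
(D) x + y  ->  (-x) + (-y) = -x - y   [differs from x + y: not invariant]

Only option (B), x^2 + y^2 + z^2, is unchanged by the transformation.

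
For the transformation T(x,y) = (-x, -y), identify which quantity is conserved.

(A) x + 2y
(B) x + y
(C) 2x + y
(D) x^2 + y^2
D

An expression E(x,y) is invariant under T if E(T(x,y)) = E(x,y). Here T(x,y) = (-x, -y).
Substitute the transformed coordinates into each option and compare with the original:
(A) x + 2y  ->  (-x) + 2(-y) = -x - 2y   [differs from x + 2y: not invariant]
(B) x + y  ->  (-x) + (-y) = -x - y   [differs from x + y: not invariant]
(C) 2x + y  ->  2(-x) + (-y) = -2x - y   [differs from 2x + y: not invariant]
(D) x^2 + y^2  ->  (-x)^2 + (-y)^2 = x^2 + y^2   [equals x^2 + y^2: invariant]

Only option (D), x^2 + y^2, is unchanged by the transformation.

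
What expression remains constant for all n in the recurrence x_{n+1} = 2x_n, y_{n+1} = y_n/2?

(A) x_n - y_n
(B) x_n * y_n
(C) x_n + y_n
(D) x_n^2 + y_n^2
B

For the recurrence x_{n+1} = 2x_n, y_{n+1} = y_n/2:

x_{n+1} * y_{n+1} = (2x_n) * (y_n/2) = x_n * y_n
The product is conserved.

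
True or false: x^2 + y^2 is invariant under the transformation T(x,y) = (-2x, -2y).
False

Substitute T(x,y) = (-2x, -2y) into the expression and compare with the original.

Original: x^2 + y^2
After applying T: (-2x)^2 + (-2y)^2 = 4x^2 + 4y^2

This differs from the original x^2 + y^2 (difference: 3x^2 + 3y^2), so the expression is NOT invariant.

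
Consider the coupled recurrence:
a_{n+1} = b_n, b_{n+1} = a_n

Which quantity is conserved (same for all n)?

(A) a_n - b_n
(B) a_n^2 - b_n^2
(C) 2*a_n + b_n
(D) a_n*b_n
D

Replace a_n by a_{n+1} = b_n and b_n by b_{n+1} = a_n in each option and simplify:
(A) a_n - b_n  ->  (b_n) - (a_n) = -a_n + b_n   [not conserved]
(B) a_n^2 - b_n^2  ->  (b_n)^2 - (a_n)^2 = -a_n^2 + b_n^2   [not conserved]
(C) 2*a_n + b_n  ->  2*(b_n) + (a_n) = a_n + 2*b_n   [not conserved]
(D) a_n*b_n  ->  (b_n)*(a_n) = a_n*b_n   [conserved]

Only (D) a_n*b_n returns to itself after one step, so it is the conserved quantity.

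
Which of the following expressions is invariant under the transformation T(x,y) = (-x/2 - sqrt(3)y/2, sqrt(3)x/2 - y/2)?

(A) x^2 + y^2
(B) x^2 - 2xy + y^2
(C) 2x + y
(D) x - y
A

An expression E(x,y) is invariant under T if E(T(x,y)) = E(x,y). Here T(x,y) = (-x/2 - sqrt(3)y/2, sqrt(3)x/2 - y/2).
Substitute the transformed coordinates into each option and compare with the original:
(A) x^2 + y^2  ->  (-x/2 - sqrt(3)y/2)^2 + (sqrt(3)x/2 - y/2)^2 = x^2 + y^2   [equals x^2 + y^2: invariant]
(B) x^2 - 2xy + y^2  ->  (-x/2 - sqrt(3)y/2)^2 - 2(-x/2 - sqrt(3)y/2)(sqrt(3)x/2 - y/2) + (sqrt(3)x/2 - y/2)^2 = sqrt(3)x^2/2 + x^2 + xy - sqrt(3)y^2/2 + y^2   [differs from x^2 - 2xy + y^2: not invariant]
(C) 2x + y  ->  2(-x/2 - sqrt(3)y/2) + (sqrt(3)x/2 - y/2) = -x + sqrt(3)x/2 - sqrt(3)y - y/2   [differs from 2x + y: not invariant]
(D) x - y  ->  (-x/2 - sqrt(3)y/2) - (sqrt(3)x/2 - y/2) = -sqrt(3)x/2 - x/2 - sqrt(3)y/2 + y/2   [differs from x - y: not invariant]

Only option (A), x^2 + y^2, is unchanged by the transformation.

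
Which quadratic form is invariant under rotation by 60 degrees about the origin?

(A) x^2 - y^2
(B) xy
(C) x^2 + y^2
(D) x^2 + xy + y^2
C

Rotation by 60 degrees sends (x, y) to (x/2 - sqrt(3)y/2, sqrt(3)x/2 + y/2).
Substitute the transformed coordinates into each option and compare with the original:
(A) x^2 - y^2  ->  (x/2 - sqrt(3)y/2)^2 - (sqrt(3)x/2 + y/2)^2 = -x^2/2 - sqrt(3)xy + y^2/2   [differs from x^2 - y^2: not invariant]
(B) xy  ->  (x/2 - sqrt(3)y/2)(sqrt(3)x/2 + y/2) = sqrt(3)x^2/4 - xy/2 - sqrt(3)y^2/4   [differs from xy: not invariant]
(C) x^2 + y^2  ->  (x/2 - sqrt(3)y/2)^2 + (sqrt(3)x/2 + y/2)^2 = x^2 + y^2   [equals x^2 + y^2: invariant]
(D) x^2 + xy + y^2  ->  (x/2 - sqrt(3)y/2)^2 + (x/2 - sqrt(3)y/2)(sqrt(3)x/2 + y/2) + (sqrt(3)x/2 + y/2)^2 = sqrt(3)x^2/4 + x^2 - xy/2 - sqrt(3)y^2/4 + y^2   [differs from x^2 + xy + y^2: not invariant]

Only option (C), x^2 + y^2, is unchanged by the transformation.
x^2 + y^2 is the squared distance from the origin, which rotations preserve.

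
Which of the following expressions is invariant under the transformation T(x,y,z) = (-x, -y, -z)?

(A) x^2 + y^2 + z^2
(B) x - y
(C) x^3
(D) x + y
A

Apply T(x,y,z) = (-x, -y, -z) to each option, i.e. replace (x, y, z) by the transformed coordinates.
Substitute the transformed coordinates into each option and compare with the original:
(A) x^2 + y^2 + z^2  ->  (-x)^2 + (-y)^2 + (-z)^2 = x^2 + y^2 + z^2   [equals x^2 + y^2 + z^2: invariant]
(B) x - y  ->  (-x) - (-y) = -x + y   [differs from x - y: not invariant]
(C) x^3  ->  (-x)^3 = -x^3   [differs from x^3: not invariant]
(D) x + y  ->  (-x) + (-y) = -x - y   [differs from x + y: not invariant]

Only option (A), x^2 + y^2 + z^2, is unchanged by the transformation.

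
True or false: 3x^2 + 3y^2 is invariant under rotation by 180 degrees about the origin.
True

Applying rotation by 180 degrees: x' = x*cos(180 degrees) - y*sin(180 degrees) = -x, y' = x*sin(180 degrees) + y*cos(180 degrees) = -y

Substituting into 3x^2 + 3y^2:
3(-x)^2 + 3(-y)^2
= 3x^2 + 3y^2

This equals the original expression 3x^2 + 3y^2, so it IS invariant.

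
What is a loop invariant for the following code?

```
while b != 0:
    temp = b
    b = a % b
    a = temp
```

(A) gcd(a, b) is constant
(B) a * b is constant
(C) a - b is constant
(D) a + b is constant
A

A loop invariant must hold before the first iteration and be re-established by every execution of the body.

(A) gcd(a, b) is constant: One iteration replaces (a, b) by (b, a mod b). Since a mod b = a - q*b for an integer q, any common divisor of a and b divides b and a mod b, and conversely; hence gcd(b, a mod b) = gcd(a, b). For instance (27, 4) -> (4, 3) keeps gcd = 1. At exit b = 0 and a = gcd of the original inputs.

The other options fail:
(B) a * b is constant: e.g. (a, b) = (27, 4) -> (4, 3): the product goes from 108 to 12.
(C) a - b is constant: e.g. (a, b) = (27, 4) -> (4, 3): the difference goes from 23 to 1.
(D) a + b is constant: e.g. (a, b) = (27, 4) -> (4, 3): the sum goes from 31 to 7.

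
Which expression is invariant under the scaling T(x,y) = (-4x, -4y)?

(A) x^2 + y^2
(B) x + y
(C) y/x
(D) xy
C

Under the uniform scaling T(x,y) = (-4x, -4y):
Substitute the transformed coordinates into each option and compare with the original:
(A) x^2 + y^2  ->  (-4x)^2 + (-4y)^2 = 16x^2 + 16y^2   [differs from x^2 + y^2: not invariant]
(B) x + y  ->  (-4x) + (-4y) = -4x - 4y   [differs from x + y: not invariant]
(C) y/x  ->  (-4y)/(-4x) = y/x   [equals y/x: invariant]
(D) xy  ->  (-4x)(-4y) = 16xy   [differs from xy: not invariant]

Only option (C), y/x, is unchanged by the transformation.
The common factor -4 cancels in a ratio of coordinates, while sums, products and sums of squares pick up factors of -4 or 16.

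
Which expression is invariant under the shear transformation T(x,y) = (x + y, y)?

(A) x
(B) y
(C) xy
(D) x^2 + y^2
B

Under the shear T(x,y) = (x + y, y):
Substitute the transformed coordinates into each option and compare with the original:
(A) x  ->  (x + y) = x + y   [differs from x: not invariant]
(B) y  ->  (y) = y   [equals y: invariant]
(C) xy  ->  (x + y)(y) = xy + y^2   [differs from xy: not invariant]
(D) x^2 + y^2  ->  (x + y)^2 + (y)^2 = x^2 + 2xy + 2y^2   [differs from x^2 + y^2: not invariant]

Only option (B), y, is unchanged by the transformation.
A horizontal shear moves points parallel to the x-axis, so the y-coordinate (and any function of y alone) is unchanged.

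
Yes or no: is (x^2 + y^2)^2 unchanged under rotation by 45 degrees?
Yes

Applying rotation by 45 degrees: x' = x*cos(45 degrees) - y*sin(45 degrees) = sqrt(2)x/2 - sqrt(2)y/2, y' = x*sin(45 degrees) + y*cos(45 degrees) = sqrt(2)x/2 + sqrt(2)y/2

Substituting into (x^2 + y^2)^2:
((sqrt(2)x/2 - sqrt(2)y/2)^2 + (sqrt(2)x/2 + sqrt(2)y/2)^2)^2
= x^4 + 2x^2y^2 + y^4 = (x^2 + y^2)^2

This equals the original expression (x^2 + y^2)^2, so it IS invariant.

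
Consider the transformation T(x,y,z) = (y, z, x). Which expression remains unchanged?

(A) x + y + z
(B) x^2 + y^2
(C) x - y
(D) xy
A

Apply T(x,y,z) = (y, z, x) to each option, i.e. replace (x, y, z) by the transformed coordinates.
Substitute the transformed coordinates into each option and compare with the original:
(A) x + y + z  ->  (y) + (z) + (x) = x + y + z   [equals x + y + z: invariant]
(B) x^2 + y^2  ->  (y)^2 + (z)^2 = y^2 + z^2   [differs from x^2 + y^2: not invariant]
(C) x - y  ->  (y) - (z) = y - z   [differs from x - y: not invariant]
(D) xy  ->  (y)(z) = yz   [differs from xy: not invariant]

Only option (A), x + y + z, is unchanged by the transformation.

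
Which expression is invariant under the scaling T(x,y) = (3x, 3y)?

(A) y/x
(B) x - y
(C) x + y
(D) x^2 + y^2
A

Under the uniform scaling T(x,y) = (3x, 3y):
Substitute the transformed coordinates into each option and compare with the original:
(A) y/x  ->  (3y)/(3x) = y/x   [equals y/x: invariant]
(B) x - y  ->  (3x) - (3y) = 3x - 3y   [differs from x - y: not invariant]
(C) x + y  ->  (3x) + (3y) = 3x + 3y   [differs from x + y: not invariant]
(D) x^2 + y^2  ->  (3x)^2 + (3y)^2 = 9x^2 + 9y^2   [differs from x^2 + y^2: not invariant]

Only option (A), y/x, is unchanged by the transformation.
The common factor 3 cancels in a ratio of coordinates, while sums, products and sums of squares pick up factors of 3 or 9.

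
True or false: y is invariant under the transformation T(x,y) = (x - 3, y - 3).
False

Substitute T(x,y) = (x - 3, y - 3) into the expression and compare with the original.

Original: y
After applying T: (y - 3) = y - 3

This differs from the original y (difference: -3), so the expression is NOT invariant.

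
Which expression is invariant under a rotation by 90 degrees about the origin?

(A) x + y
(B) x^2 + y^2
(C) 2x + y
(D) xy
B

A rotation by 90 degrees sends (x, y) to (-y, x).
Substitute the transformed coordinates into each option and compare with the original:
(A) x + y  ->  (-y) + (x) = x - y   [differs from x + y: not invariant]
(B) x^2 + y^2  ->  (-y)^2 + (x)^2 = x^2 + y^2   [equals x^2 + y^2: invariant]
(C) 2x + y  ->  2(-y) + (x) = x - 2y   [differs from 2x + y: not invariant]
(D) xy  ->  (-y)(x) = -xy   [differs from xy: not invariant]

Only option (B), x^2 + y^2, is unchanged by the transformation.
Geometrically, x^2 + y^2 is the squared distance from the origin, which every rotation about the origin preserves.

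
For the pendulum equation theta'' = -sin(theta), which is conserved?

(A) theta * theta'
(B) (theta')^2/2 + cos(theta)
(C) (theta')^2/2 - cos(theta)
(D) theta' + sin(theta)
C

A first integral I satisfies dI/dt = 0 along every solution. Differentiate each option and use the equation of motion:
(A) d/dt[theta * theta'] = (theta')^2 + theta theta'' = (theta')^2 - theta sin(theta), not identically 0
(B) d/dt[(theta')^2/2 + cos(theta)] = theta' theta'' - sin(theta) theta' = -2 theta' sin(theta), not identically 0
(C) d/dt[(theta')^2/2 - cos(theta)] = theta' theta'' + sin(theta) theta' = theta'(-sin(theta)) + theta' sin(theta) = 0
(D) d/dt[theta' + sin(theta)] = theta'' + cos(theta) theta' = -sin(theta) + theta' cos(theta), not identically 0

Only (C) has zero time-derivative. This is the total energy: kinetic (theta')^2/2 plus potential -cos(theta).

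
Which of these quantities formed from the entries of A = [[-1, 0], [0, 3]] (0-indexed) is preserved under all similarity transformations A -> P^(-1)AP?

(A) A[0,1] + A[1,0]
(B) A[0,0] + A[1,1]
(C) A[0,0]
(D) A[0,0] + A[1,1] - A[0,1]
B

A[0,0] + A[1,1] is the trace of A. By the cyclic property of the trace, tr(P^(-1)AP) = tr(APP^(-1)) = tr(A), so it is the same for every matrix similar to A.

The other combinations are not similarity invariants. For example, take P = [[1, 1], [1, 2]] (det P = 1), so P^(-1) = [[2, -1], [-1, 1]] and
B = P^(-1)AP = [[-5, -8], [4, 7]].
Evaluating each option on A and on B:
(A) A[0,1] + A[1,0]: 0 for A, -4 for B -> changes
(B) A[0,0] + A[1,1]: 2 for A, 2 for B -> unchanged
(C) A[0,0]: -1 for A, -5 for B -> changes
(D) A[0,0] + A[1,1] - A[0,1]: 2 for A, 10 for B -> changes

Only (B) A[0,0] + A[1,1] = 2 survives (and it does so for every P, not just this one), so it is the invariant.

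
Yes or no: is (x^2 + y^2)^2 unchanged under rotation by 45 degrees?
Yes

Applying rotation by 45 degrees: x' = x*cos(45 degrees) - y*sin(45 degrees) = sqrt(2)x/2 - sqrt(2)y/2, y' = x*sin(45 degrees) + y*cos(45 degrees) = sqrt(2)x/2 + sqrt(2)y/2

Substituting into (x^2 + y^2)^2:
((sqrt(2)x/2 - sqrt(2)y/2)^2 + (sqrt(2)x/2 + sqrt(2)y/2)^2)^2
= x^4 + 2x^2y^2 + y^4 = (x^2 + y^2)^2

This equals the original expression (x^2 + y^2)^2, so it IS invariant.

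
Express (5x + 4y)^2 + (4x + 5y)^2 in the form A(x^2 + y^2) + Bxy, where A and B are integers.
41(x^2 + y^2) + 80xy

Expanding: (5x + 4y)^2 = 25x^2 + 40xy + 16y^2
(4x + 5y)^2 = 16x^2 + 40xy + 25y^2
Sum = (25+16)(x^2+y^2) + 80xy = 41(x^2 + y^2) + 80xy
This is symmetric in x and y.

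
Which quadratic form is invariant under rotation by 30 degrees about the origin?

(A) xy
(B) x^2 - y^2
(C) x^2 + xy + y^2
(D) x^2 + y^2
D

Rotation by 30 degrees sends (x, y) to (sqrt(3)x/2 - y/2, x/2 + sqrt(3)y/2).
Substitute the transformed coordinates into each option and compare with the original:
(A) xy  ->  (sqrt(3)x/2 - y/2)(x/2 + sqrt(3)y/2) = sqrt(3)x^2/4 + xy/2 - sqrt(3)y^2/4   [differs from xy: not invariant]
(B) x^2 - y^2  ->  (sqrt(3)x/2 - y/2)^2 - (x/2 + sqrt(3)y/2)^2 = x^2/2 - sqrt(3)xy - y^2/2   [differs from x^2 - y^2: not invariant]
(C) x^2 + xy + y^2  ->  (sqrt(3)x/2 - y/2)^2 + (sqrt(3)x/2 - y/2)(x/2 + sqrt(3)y/2) + (x/2 + sqrt(3)y/2)^2 = sqrt(3)x^2/4 + x^2 + xy/2 - sqrt(3)y^2/4 + y^2   [differs from x^2 + xy + y^2: not invariant]
(D) x^2 + y^2  ->  (sqrt(3)x/2 - y/2)^2 + (x/2 + sqrt(3)y/2)^2 = x^2 + y^2   [equals x^2 + y^2: invariant]

Only option (D), x^2 + y^2, is unchanged by the transformation.
x^2 + y^2 is the squared distance from the origin, which rotations preserve.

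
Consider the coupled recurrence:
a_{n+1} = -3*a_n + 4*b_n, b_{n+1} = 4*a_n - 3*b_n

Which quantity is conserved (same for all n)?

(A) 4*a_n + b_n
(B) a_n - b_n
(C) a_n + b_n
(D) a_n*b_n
C

Replace a_n by a_{n+1} = -3*a_n + 4*b_n and b_n by b_{n+1} = 4*a_n - 3*b_n in each option and simplify:
(A) 4*a_n + b_n  ->  4*(-3*a_n + 4*b_n) + (4*a_n - 3*b_n) = -8*a_n + 13*b_n   [not conserved]
(B) a_n - b_n  ->  (-3*a_n + 4*b_n) - (4*a_n - 3*b_n) = -7*a_n + 7*b_n   [not conserved]
(C) a_n + b_n  ->  (-3*a_n + 4*b_n) + (4*a_n - 3*b_n) = a_n + b_n   [conserved]
(D) a_n*b_n  ->  (-3*a_n + 4*b_n)*(4*a_n - 3*b_n) = -12*a_n^2 + 25*a_n*b_n - 12*b_n^2   [not conserved]

Only (C) a_n + b_n returns to itself after one step, so it is the conserved quantity.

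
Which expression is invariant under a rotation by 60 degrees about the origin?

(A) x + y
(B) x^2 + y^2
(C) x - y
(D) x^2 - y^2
B

A rotation by 60 degrees sends (x, y) to (x/2 - sqrt(3)y/2, sqrt(3)x/2 + y/2).
Substitute the transformed coordinates into each option and compare with the original:
(A) x + y  ->  (x/2 - sqrt(3)y/2) + (sqrt(3)x/2 + y/2) = x/2 + sqrt(3)x/2 - sqrt(3)y/2 + y/2   [differs from x + y: not invariant]
(B) x^2 + y^2  ->  (x/2 - sqrt(3)y/2)^2 + (sqrt(3)x/2 + y/2)^2 = x^2 + y^2   [equals x^2 + y^2: invariant]
(C) x - y  ->  (x/2 - sqrt(3)y/2) - (sqrt(3)x/2 + y/2) = -sqrt(3)x/2 + x/2 - sqrt(3)y/2 - y/2   [differs from x - y: not invariant]
(D) x^2 - y^2  ->  (x/2 - sqrt(3)y/2)^2 - (sqrt(3)x/2 + y/2)^2 = -x^2/2 - sqrt(3)xy + y^2/2   [differs from x^2 - y^2: not invariant]

Only option (B), x^2 + y^2, is unchanged by the transformation.
Geometrically, x^2 + y^2 is the squared distance from the origin, which every rotation about the origin preserves.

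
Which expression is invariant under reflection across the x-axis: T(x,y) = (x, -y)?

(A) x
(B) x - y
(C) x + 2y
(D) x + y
A

The map is reflection across the x-axis: T(x,y) = (x, -y).
Substitute the transformed coordinates into each option and compare with the original:
(A) x  ->  (x) = x   [equals x: invariant]
(B) x - y  ->  (x) - (-y) = x + y   [differs from x - y: not invariant]
(C) x + 2y  ->  (x) + 2(-y) = x - 2y   [differs from x + 2y: not invariant]
(D) x + y  ->  (x) + (-y) = x - y   [differs from x + y: not invariant]

Only option (A), x, is unchanged by the transformation.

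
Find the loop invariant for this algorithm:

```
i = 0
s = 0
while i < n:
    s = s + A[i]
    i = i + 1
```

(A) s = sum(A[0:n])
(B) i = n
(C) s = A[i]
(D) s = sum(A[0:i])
D

A loop invariant must hold before the first iteration and be re-established by every execution of the body.

(D) s = sum(A[0:i]): Initially i = 0 and s = 0 = sum of the empty slice A[0:0]. If s = sum(A[0:i]) holds at the top of an iteration, the body sets s to sum(A[0:i]) + A[i] = sum(A[0:i+1]) and then i to i+1, so s = sum(A[0:i]) holds again. At exit i = n, giving s = sum(A[0:n]).

The other options fail:
(A) s = sum(A[0:n]): false before the loop (s = 0, not the full sum) -- it only becomes true at exit.
(B) i = n: false initially (i = 0); it is the exit condition, not an invariant.
(C) s = A[i]: after the first iteration s = A[0] but i = 1, so s = A[i] compares s with the wrong element (and fails in general).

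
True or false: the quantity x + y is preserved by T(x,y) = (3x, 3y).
False

Substitute T(x,y) = (3x, 3y) into the expression and compare with the original.

Original: x + y
After applying T: (3x) + (3y) = 3x + 3y

This differs from the original x + y (difference: 2x + 2y), so the expression is NOT invariant.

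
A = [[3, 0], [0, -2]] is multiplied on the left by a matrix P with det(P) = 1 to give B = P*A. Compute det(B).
-6

By the multiplicative property of determinants, det(B) = det(P*A) = det(P) * det(A) = det(A),
so the determinant is invariant under multiplication by any determinant-1 matrix; we just need det(A).

det(A) = (3)(-2) - (0)(0) = -6 - 0 = -6

Therefore det(B) = 1 * (-6) = -6.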